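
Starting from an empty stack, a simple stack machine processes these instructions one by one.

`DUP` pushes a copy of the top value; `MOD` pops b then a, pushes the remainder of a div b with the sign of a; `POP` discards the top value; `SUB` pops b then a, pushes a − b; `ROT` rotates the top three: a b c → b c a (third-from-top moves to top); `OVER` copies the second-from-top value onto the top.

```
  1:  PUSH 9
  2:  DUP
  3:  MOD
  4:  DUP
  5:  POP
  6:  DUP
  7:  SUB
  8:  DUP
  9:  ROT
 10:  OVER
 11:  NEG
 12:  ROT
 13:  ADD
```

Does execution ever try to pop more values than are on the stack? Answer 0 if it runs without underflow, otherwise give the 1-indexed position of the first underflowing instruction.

9

PUSH 9  [9]
DUP     [9, 9]
MOD     [0]
DUP     [0, 0]
POP     [0]
DUP     [0, 0]
SUB     [0]
DUP     [0, 0]
ROT  — needs 3 operands, stack has 2 → underflow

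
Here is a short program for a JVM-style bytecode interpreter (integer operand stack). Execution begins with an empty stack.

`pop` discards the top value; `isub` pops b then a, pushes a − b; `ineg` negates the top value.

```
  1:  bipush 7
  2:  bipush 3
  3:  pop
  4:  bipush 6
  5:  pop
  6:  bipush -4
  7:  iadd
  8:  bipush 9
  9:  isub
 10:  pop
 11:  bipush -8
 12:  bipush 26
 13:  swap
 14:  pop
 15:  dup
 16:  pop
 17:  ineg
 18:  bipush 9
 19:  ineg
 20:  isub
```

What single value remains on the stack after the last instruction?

bipush 7   [7]
bipush 3   [7, 3]
pop        [7]
bipush 6   [7, 6]
pop        [7]
bipush -4  [7, -4]
iadd       [3]
bipush 9   [3, 9]
isub       [-6]
pop        []
bipush -8  [-8]
bipush 26  [-8, 26]
swap       [26, -8]
pop        [26]
dup        [26, 26]
pop        [26]
ineg       [-26]
bipush 9   [-26, 9]
ineg       [-26, -9]
isub       [-17]

-17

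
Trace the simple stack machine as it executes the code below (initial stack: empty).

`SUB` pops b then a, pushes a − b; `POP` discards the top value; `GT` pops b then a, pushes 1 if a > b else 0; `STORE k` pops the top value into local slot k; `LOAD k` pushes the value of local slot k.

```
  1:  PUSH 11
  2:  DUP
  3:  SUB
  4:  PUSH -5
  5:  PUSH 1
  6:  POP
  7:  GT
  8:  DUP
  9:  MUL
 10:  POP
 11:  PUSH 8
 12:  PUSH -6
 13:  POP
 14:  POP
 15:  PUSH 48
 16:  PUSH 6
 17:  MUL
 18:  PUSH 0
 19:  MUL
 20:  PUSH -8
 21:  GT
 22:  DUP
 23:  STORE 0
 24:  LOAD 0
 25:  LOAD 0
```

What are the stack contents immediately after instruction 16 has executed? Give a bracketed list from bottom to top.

[48, 6]

PUSH 11 : [11]
DUP     : [11, 11]
SUB     : [0]
PUSH -5 : [0, -5]
PUSH 1  : [0, -5, 1]
POP     : [0, -5]
GT      : [1]
DUP     : [1, 1]
MUL     : [1]
POP     : []
PUSH 8  : [8]
PUSH -6 : [8, -6]
POP     : [8]
POP     : []
PUSH 48 : [48]
PUSH 6  : [48, 6]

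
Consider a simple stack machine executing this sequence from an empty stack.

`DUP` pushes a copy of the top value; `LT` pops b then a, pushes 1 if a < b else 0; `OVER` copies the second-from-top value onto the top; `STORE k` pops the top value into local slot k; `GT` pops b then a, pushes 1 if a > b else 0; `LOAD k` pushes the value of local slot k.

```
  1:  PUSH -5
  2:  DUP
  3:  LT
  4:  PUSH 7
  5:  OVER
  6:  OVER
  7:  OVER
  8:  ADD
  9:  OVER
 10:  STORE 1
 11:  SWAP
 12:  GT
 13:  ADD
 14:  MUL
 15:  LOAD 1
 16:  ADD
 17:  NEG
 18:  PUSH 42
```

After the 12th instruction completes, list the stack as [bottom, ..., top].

[0, 7, 1]

PUSH -5 -> -5
DUP     -> -5 -5
LT      -> 0
PUSH 7  -> 0 7
OVER    -> 0 7 0
OVER    -> 0 7 0 7
OVER    -> 0 7 0 7 0
ADD     -> 0 7 0 7
OVER    -> 0 7 0 7 0
STORE 1 -> 0 7 0 7
SWAP    -> 0 7 7 0
GT      -> 0 7 1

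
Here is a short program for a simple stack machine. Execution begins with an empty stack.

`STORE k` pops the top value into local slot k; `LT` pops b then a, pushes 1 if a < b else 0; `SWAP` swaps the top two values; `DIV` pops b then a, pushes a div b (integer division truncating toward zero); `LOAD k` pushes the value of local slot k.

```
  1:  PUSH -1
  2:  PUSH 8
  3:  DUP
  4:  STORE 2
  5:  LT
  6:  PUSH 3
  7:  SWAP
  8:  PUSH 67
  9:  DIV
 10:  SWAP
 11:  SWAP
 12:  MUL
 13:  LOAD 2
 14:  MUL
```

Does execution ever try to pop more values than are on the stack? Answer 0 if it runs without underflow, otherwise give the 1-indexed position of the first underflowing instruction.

0

PUSH -1 → [-1]
PUSH 8  → [-1, 8]
DUP     → [-1, 8, 8]
STORE 2 → [-1, 8]
LT      → [1]
PUSH 3  → [1, 3]
SWAP    → [3, 1]
PUSH 67 → [3, 1, 67]
DIV     → [3, 0]
SWAP    → [0, 3]
SWAP    → [3, 0]
MUL     → [0]
LOAD 2  → [0, 8]
MUL     → [0]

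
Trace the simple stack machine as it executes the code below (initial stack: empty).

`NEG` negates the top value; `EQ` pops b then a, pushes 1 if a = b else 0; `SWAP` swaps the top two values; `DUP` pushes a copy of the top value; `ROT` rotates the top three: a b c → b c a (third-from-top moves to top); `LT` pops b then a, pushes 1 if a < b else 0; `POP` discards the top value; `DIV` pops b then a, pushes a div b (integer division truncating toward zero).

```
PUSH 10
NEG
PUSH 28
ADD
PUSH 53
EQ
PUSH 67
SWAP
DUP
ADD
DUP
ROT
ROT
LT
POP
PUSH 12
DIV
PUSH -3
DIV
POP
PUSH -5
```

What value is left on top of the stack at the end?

-5

PUSH 10 : 10
NEG     : -10
PUSH 28 : -10 28
ADD     : 18
PUSH 53 : 18 53
EQ      : 0
PUSH 67 : 0 67
SWAP    : 67 0
DUP     : 67 0 0
ADD     : 67 0
DUP     : 67 0 0
ROT     : 0 0 67
ROT     : 0 67 0
LT      : 0 0
POP     : 0
PUSH 12 : 0 12
DIV     : 0
PUSH -3 : 0 -3
DIV     : 0
POP     : (empty)
PUSH -5 : -5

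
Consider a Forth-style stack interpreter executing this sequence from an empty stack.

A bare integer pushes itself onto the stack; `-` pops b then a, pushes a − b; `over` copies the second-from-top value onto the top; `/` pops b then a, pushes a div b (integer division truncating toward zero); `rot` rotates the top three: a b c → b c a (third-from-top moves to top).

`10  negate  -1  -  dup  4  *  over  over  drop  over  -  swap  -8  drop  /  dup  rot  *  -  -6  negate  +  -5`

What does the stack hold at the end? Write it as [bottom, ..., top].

10      [10]
negate  [-10]
-1      [-10, -1]
-       [-9]
dup     [-9, -9]
4       [-9, -9, 4]
*       [-9, -36]
over    [-9, -36, -9]
over    [-9, -36, -9, -36]
drop    [-9, -36, -9]
over    [-9, -36, -9, -36]
-       [-9, -36, 27]
swap    [-9, 27, -36]
-8      [-9, 27, -36, -8]
drop    [-9, 27, -36]
/       [-9, 0]
dup     [-9, 0, 0]
rot     [0, 0, -9]
*       [0, 0]
-       [0]
-6      [0, -6]
negate  [0, 6]
+       [6]
-5      [6, -5]

[6, -5]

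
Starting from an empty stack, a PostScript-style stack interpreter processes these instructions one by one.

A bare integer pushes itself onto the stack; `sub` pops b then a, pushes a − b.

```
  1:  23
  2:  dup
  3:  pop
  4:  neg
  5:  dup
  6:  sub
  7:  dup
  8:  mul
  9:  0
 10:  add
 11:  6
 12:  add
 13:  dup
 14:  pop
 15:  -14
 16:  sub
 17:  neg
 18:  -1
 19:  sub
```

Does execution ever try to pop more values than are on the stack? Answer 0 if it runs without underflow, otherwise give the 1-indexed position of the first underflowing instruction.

23  : 23
dup : 23 23
pop : 23
neg : -23
dup : -23 -23
sub : 0
dup : 0 0
mul : 0
0   : 0 0
add : 0
6   : 0 6
add : 6
dup : 6 6
pop : 6
-14 : 6 -14
sub : 20
neg : -20
-1  : -20 -1
sub : -19

0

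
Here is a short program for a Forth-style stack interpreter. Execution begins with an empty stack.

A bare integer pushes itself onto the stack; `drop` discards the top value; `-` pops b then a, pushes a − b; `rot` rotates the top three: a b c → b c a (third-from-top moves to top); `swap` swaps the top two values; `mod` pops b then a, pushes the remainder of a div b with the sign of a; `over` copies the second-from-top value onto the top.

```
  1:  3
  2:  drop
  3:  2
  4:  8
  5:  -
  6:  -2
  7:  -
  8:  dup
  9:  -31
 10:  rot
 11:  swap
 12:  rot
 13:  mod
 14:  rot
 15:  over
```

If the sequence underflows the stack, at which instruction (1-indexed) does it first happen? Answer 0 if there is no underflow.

3    → [3]
drop → []
2    → [2]
8    → [2, 8]
-    → [-6]
-2   → [-6, -2]
-    → [-4]
dup  → [-4, -4]
-31  → [-4, -4, -31]
rot  → [-4, -31, -4]
swap → [-4, -4, -31]
rot  → [-4, -31, -4]
mod  → [-4, -3]
rot  — needs 3 operands, stack has 2 → underflow

14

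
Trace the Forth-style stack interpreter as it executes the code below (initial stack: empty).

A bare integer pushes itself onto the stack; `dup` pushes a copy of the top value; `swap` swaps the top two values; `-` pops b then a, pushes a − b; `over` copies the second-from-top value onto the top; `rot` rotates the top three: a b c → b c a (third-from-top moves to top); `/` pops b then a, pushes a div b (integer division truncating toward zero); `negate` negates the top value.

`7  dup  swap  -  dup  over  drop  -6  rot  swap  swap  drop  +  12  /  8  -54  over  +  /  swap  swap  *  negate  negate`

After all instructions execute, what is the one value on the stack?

7      → [7]
dup    → [7, 7]
swap   → [7, 7]
-      → [0]
dup    → [0, 0]
over   → [0, 0, 0]
drop   → [0, 0]
-6     → [0, 0, -6]
rot    → [0, -6, 0]
swap   → [0, 0, -6]
swap   → [0, -6, 0]
drop   → [0, -6]
+      → [-6]
12     → [-6, 12]
/      → [0]
8      → [0, 8]
-54    → [0, 8, -54]
over   → [0, 8, -54, 8]
+      → [0, 8, -46]
/      → [0, 0]
swap   → [0, 0]
swap   → [0, 0]
*      → [0]
negate → [0]
negate → [0]

0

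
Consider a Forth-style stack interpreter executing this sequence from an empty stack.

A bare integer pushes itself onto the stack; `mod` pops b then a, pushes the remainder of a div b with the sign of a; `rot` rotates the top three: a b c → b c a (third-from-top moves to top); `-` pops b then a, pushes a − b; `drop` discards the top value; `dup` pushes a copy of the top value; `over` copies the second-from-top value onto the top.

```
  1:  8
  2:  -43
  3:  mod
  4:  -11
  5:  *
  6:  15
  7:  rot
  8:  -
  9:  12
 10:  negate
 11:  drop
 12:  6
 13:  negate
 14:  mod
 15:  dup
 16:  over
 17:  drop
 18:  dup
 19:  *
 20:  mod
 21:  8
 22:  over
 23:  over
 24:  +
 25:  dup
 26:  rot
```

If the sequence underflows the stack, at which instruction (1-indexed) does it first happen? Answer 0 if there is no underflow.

8   → 8
-43 → 8 -43
mod → 8
-11 → 8 -11
*   → -88
15  → -88 15
rot  — needs 3 operands, stack has 2 → underflow

7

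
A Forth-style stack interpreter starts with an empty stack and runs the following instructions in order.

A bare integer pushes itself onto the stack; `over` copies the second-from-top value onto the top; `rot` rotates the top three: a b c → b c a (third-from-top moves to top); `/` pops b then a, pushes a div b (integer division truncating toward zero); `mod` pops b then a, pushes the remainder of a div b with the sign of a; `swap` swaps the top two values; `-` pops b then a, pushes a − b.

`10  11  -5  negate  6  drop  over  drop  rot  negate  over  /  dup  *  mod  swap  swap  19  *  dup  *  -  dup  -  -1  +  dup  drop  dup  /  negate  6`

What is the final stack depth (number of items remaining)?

10     -> [10]
11     -> [10, 11]
-5     -> [10, 11, -5]
negate -> [10, 11, 5]
6      -> [10, 11, 5, 6]
drop   -> [10, 11, 5]
over   -> [10, 11, 5, 11]
drop   -> [10, 11, 5]
rot    -> [11, 5, 10]
negate -> [11, 5, -10]
over   -> [11, 5, -10, 5]
/      -> [11, 5, -2]
dup    -> [11, 5, -2, -2]
*      -> [11, 5, 4]
mod    -> [11, 1]
swap   -> [1, 11]
swap   -> [11, 1]
19     -> [11, 1, 19]
*      -> [11, 19]
dup    -> [11, 19, 19]
*      -> [11, 361]
-      -> [-350]
dup    -> [-350, -350]
-      -> [0]
-1     -> [0, -1]
+      -> [-1]
dup    -> [-1, -1]
drop   -> [-1]
dup    -> [-1, -1]
/      -> [1]
negate -> [-1]
6      -> [-1, 6]

2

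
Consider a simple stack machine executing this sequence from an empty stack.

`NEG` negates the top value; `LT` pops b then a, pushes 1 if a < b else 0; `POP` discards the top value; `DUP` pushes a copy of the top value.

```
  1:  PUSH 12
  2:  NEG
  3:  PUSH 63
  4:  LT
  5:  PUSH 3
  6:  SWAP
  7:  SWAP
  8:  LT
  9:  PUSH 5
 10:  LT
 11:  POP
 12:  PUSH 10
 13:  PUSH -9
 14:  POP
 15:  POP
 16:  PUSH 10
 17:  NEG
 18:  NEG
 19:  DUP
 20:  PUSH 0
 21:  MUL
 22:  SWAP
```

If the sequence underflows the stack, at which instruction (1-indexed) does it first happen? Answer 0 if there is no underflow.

PUSH 12 : [12]
NEG     : [-12]
PUSH 63 : [-12, 63]
LT      : [1]
PUSH 3  : [1, 3]
SWAP    : [3, 1]
SWAP    : [1, 3]
LT      : [1]
PUSH 5  : [1, 5]
LT      : [1]
POP     : []
PUSH 10 : [10]
PUSH -9 : [10, -9]
POP     : [10]
POP     : []
PUSH 10 : [10]
NEG     : [-10]
NEG     : [10]
DUP     : [10, 10]
PUSH 0  : [10, 10, 0]
MUL     : [10, 0]
SWAP    : [0, 10]

0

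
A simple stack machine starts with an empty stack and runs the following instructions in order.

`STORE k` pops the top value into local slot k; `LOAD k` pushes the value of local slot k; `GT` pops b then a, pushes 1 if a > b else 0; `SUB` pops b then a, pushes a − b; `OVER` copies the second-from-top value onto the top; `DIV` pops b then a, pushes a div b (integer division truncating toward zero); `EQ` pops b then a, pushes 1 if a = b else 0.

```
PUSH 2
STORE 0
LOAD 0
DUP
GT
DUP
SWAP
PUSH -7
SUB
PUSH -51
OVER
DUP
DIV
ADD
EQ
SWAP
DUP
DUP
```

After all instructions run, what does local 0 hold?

2

PUSH 2    [2]
STORE 0   []
LOAD 0    [2]
DUP       [2, 2]
GT        [0]
DUP       [0, 0]
SWAP      [0, 0]
PUSH -7   [0, 0, -7]
SUB       [0, 7]
PUSH -51  [0, 7, -51]
OVER      [0, 7, -51, 7]
DUP       [0, 7, -51, 7, 7]
DIV       [0, 7, -51, 1]
ADD       [0, 7, -50]
EQ        [0, 0]
SWAP      [0, 0]
DUP       [0, 0, 0]
DUP       [0, 0, 0, 0]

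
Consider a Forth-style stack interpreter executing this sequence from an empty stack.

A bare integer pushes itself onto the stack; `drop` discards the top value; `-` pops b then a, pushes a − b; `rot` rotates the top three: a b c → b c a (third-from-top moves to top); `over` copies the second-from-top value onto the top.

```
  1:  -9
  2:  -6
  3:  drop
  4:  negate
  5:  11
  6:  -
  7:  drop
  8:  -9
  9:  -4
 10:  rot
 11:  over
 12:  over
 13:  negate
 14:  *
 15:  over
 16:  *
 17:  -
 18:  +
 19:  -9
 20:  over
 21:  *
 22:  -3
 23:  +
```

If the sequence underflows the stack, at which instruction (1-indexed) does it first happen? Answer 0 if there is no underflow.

10

-9      -9
-6      -9 -6
drop    -9
negate  9
11      9 11
-       -2
drop    (empty)
-9      -9
-4      -9 -4
rot  — needs 3 operands, stack has 2 → underflow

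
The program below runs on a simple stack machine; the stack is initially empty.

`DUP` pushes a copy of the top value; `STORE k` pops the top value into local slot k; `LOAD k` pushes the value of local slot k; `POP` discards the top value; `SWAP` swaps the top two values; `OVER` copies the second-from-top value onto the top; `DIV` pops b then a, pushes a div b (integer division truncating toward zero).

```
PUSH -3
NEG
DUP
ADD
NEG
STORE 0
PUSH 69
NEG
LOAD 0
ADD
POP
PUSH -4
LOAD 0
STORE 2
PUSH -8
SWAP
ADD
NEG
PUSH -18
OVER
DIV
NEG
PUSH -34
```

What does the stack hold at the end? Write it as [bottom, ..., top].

[12, 1, -34]

PUSH -3  : [-3]
NEG      : [3]
DUP      : [3, 3]
ADD      : [6]
NEG      : [-6]
STORE 0  : []
PUSH 69  : [69]
NEG      : [-69]
LOAD 0   : [-69, -6]
ADD      : [-75]
POP      : []
PUSH -4  : [-4]
LOAD 0   : [-4, -6]
STORE 2  : [-4]
PUSH -8  : [-4, -8]
SWAP     : [-8, -4]
ADD      : [-12]
NEG      : [12]
PUSH -18 : [12, -18]
OVER     : [12, -18, 12]
DIV      : [12, -1]
NEG      : [12, 1]
PUSH -34 : [12, 1, -34]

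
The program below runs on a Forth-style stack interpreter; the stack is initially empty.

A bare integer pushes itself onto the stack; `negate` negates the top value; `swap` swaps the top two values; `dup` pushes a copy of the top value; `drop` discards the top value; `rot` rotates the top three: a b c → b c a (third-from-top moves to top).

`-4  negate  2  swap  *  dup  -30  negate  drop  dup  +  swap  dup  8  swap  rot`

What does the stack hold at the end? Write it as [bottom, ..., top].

-4     : [-4]
negate : [4]
2      : [4, 2]
swap   : [2, 4]
*      : [8]
dup    : [8, 8]
-30    : [8, 8, -30]
negate : [8, 8, 30]
drop   : [8, 8]
dup    : [8, 8, 8]
+      : [8, 16]
swap   : [16, 8]
dup    : [16, 8, 8]
8      : [16, 8, 8, 8]
swap   : [16, 8, 8, 8]
rot    : [16, 8, 8, 8]

[16, 8, 8, 8]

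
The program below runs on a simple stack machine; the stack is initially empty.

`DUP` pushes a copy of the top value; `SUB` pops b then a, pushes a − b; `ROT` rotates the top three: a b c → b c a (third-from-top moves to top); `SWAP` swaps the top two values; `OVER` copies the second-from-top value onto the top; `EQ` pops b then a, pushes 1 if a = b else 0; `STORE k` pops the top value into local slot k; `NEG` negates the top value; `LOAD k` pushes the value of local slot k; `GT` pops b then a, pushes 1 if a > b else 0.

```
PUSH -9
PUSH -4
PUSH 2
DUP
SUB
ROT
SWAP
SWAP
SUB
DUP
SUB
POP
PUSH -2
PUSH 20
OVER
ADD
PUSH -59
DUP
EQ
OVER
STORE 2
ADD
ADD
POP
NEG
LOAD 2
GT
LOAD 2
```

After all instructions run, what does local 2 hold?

18

PUSH -9  -> [-9]
PUSH -4  -> [-9, -4]
PUSH 2   -> [-9, -4, 2]
DUP      -> [-9, -4, 2, 2]
SUB      -> [-9, -4, 0]
ROT      -> [-4, 0, -9]
SWAP     -> [-4, -9, 0]
SWAP     -> [-4, 0, -9]
SUB      -> [-4, 9]
DUP      -> [-4, 9, 9]
SUB      -> [-4, 0]
POP      -> [-4]
PUSH -2  -> [-4, -2]
PUSH 20  -> [-4, -2, 20]
OVER     -> [-4, -2, 20, -2]
ADD      -> [-4, -2, 18]
PUSH -59 -> [-4, -2, 18, -59]
DUP      -> [-4, -2, 18, -59, -59]
EQ       -> [-4, -2, 18, 1]
OVER     -> [-4, -2, 18, 1, 18]
STORE 2  -> [-4, -2, 18, 1]
ADD      -> [-4, -2, 19]
ADD      -> [-4, 17]
POP      -> [-4]
NEG      -> [4]
LOAD 2   -> [4, 18]
GT       -> [0]
LOAD 2   -> [0, 18]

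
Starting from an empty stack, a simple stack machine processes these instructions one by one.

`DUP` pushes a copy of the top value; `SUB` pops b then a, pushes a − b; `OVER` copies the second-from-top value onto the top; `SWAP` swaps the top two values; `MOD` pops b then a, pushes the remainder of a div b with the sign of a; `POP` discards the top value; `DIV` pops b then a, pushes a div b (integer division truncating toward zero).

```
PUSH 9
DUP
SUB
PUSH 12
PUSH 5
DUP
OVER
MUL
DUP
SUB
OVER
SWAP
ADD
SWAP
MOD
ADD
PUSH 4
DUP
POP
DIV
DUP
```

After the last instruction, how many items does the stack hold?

PUSH 9   9
DUP      9 9
SUB      0
PUSH 12  0 12
PUSH 5   0 12 5
DUP      0 12 5 5
OVER     0 12 5 5 5
MUL      0 12 5 25
DUP      0 12 5 25 25
SUB      0 12 5 0
OVER     0 12 5 0 5
SWAP     0 12 5 5 0
ADD      0 12 5 5
SWAP     0 12 5 5
MOD      0 12 0
ADD      0 12
PUSH 4   0 12 4
DUP      0 12 4 4
POP      0 12 4
DIV      0 3
DUP      0 3 3

3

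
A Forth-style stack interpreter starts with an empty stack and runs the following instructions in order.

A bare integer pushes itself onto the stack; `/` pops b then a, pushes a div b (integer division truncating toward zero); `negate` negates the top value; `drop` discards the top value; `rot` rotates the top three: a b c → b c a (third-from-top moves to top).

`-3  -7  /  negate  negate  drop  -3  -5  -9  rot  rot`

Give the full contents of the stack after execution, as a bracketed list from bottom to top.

-3      -3
-7      -3 -7
/       0
negate  0
negate  0
drop    (empty)
-3      -3
-5      -3 -5
-9      -3 -5 -9
rot     -5 -9 -3
rot     -9 -3 -5

[-9, -3, -5]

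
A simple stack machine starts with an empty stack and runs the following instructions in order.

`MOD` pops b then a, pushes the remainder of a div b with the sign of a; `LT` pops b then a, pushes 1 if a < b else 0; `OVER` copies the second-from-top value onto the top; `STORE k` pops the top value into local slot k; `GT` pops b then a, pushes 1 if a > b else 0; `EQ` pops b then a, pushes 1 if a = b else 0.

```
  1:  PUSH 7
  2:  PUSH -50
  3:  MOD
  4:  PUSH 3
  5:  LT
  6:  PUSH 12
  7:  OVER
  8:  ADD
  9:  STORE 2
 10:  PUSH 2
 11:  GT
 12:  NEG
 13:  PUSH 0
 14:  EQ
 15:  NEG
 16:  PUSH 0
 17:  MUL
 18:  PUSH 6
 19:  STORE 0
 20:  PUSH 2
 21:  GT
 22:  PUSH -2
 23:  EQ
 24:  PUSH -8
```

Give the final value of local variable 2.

12

PUSH 7   : 7
PUSH -50 : 7 -50
MOD      : 7
PUSH 3   : 7 3
LT       : 0
PUSH 12  : 0 12
OVER     : 0 12 0
ADD      : 0 12
STORE 2  : 0
PUSH 2   : 0 2
GT       : 0
NEG      : 0
PUSH 0   : 0 0
EQ       : 1
NEG      : -1
PUSH 0   : -1 0
MUL      : 0
PUSH 6   : 0 6
STORE 0  : 0
PUSH 2   : 0 2
GT       : 0
PUSH -2  : 0 -2
EQ       : 0
PUSH -8  : 0 -8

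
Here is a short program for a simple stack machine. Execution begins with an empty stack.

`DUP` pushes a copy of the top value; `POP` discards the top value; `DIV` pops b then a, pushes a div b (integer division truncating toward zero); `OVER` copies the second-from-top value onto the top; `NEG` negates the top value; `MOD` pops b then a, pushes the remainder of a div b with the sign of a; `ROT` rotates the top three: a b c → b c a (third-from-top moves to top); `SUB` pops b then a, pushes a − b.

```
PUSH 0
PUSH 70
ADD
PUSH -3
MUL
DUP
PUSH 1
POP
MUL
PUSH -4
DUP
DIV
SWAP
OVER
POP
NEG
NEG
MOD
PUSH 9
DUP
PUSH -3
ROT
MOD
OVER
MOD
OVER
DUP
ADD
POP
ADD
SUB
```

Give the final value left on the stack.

-5

PUSH 0  -> [0]
PUSH 70 -> [0, 70]
ADD     -> [70]
PUSH -3 -> [70, -3]
MUL     -> [-210]
DUP     -> [-210, -210]
PUSH 1  -> [-210, -210, 1]
POP     -> [-210, -210]
MUL     -> [44100]
PUSH -4 -> [44100, -4]
DUP     -> [44100, -4, -4]
DIV     -> [44100, 1]
SWAP    -> [1, 44100]
OVER    -> [1, 44100, 1]
POP     -> [1, 44100]
NEG     -> [1, -44100]
NEG     -> [1, 44100]
MOD     -> [1]
PUSH 9  -> [1, 9]
DUP     -> [1, 9, 9]
PUSH -3 -> [1, 9, 9, -3]
ROT     -> [1, 9, -3, 9]
MOD     -> [1, 9, -3]
OVER    -> [1, 9, -3, 9]
MOD     -> [1, 9, -3]
OVER    -> [1, 9, -3, 9]
DUP     -> [1, 9, -3, 9, 9]
ADD     -> [1, 9, -3, 18]
POP     -> [1, 9, -3]
ADD     -> [1, 6]
SUB     -> [-5]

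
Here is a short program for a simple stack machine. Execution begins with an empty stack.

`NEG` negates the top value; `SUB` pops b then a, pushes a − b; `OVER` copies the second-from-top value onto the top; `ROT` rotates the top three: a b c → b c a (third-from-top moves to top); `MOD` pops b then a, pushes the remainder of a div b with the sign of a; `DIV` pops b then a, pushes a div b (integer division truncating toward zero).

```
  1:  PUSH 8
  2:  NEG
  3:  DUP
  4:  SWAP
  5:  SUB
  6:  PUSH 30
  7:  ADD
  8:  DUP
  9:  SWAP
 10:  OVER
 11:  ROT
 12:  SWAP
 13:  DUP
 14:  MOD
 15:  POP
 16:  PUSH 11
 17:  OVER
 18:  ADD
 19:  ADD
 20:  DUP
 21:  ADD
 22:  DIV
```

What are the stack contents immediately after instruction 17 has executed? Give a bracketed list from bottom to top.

PUSH 8  : [8]
NEG     : [-8]
DUP     : [-8, -8]
SWAP    : [-8, -8]
SUB     : [0]
PUSH 30 : [0, 30]
ADD     : [30]
DUP     : [30, 30]
SWAP    : [30, 30]
OVER    : [30, 30, 30]
ROT     : [30, 30, 30]
SWAP    : [30, 30, 30]
DUP     : [30, 30, 30, 30]
MOD     : [30, 30, 0]
POP     : [30, 30]
PUSH 11 : [30, 30, 11]
OVER    : [30, 30, 11, 30]

[30, 30, 11, 30]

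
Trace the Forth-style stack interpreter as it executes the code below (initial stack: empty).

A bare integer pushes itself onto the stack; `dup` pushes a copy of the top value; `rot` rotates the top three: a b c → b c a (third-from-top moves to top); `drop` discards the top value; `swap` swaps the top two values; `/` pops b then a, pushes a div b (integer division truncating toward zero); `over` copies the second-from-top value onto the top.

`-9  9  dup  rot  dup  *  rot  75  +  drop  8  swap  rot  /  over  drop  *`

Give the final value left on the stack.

72

-9   -> [-9]
9    -> [-9, 9]
dup  -> [-9, 9, 9]
rot  -> [9, 9, -9]
dup  -> [9, 9, -9, -9]
*    -> [9, 9, 81]
rot  -> [9, 81, 9]
75   -> [9, 81, 9, 75]
+    -> [9, 81, 84]
drop -> [9, 81]
8    -> [9, 81, 8]
swap -> [9, 8, 81]
rot  -> [8, 81, 9]
/    -> [8, 9]
over -> [8, 9, 8]
drop -> [8, 9]
*    -> [72]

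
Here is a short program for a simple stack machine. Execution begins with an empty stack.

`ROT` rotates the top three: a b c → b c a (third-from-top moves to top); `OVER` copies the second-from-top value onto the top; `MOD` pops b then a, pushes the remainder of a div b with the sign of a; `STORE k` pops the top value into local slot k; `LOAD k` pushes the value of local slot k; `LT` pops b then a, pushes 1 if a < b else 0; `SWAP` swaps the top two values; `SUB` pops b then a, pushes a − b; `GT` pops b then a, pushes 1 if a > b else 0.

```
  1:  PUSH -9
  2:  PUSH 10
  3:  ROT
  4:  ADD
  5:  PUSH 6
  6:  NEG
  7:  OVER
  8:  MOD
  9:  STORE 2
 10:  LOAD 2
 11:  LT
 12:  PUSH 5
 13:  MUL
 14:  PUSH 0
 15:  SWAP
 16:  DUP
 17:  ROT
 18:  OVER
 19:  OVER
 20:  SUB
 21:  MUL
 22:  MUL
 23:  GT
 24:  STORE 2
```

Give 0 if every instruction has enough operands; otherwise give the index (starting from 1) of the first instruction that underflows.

PUSH -9 -> -9
PUSH 10 -> -9 10
ROT  — needs 3 operands, stack has 2 → underflow

3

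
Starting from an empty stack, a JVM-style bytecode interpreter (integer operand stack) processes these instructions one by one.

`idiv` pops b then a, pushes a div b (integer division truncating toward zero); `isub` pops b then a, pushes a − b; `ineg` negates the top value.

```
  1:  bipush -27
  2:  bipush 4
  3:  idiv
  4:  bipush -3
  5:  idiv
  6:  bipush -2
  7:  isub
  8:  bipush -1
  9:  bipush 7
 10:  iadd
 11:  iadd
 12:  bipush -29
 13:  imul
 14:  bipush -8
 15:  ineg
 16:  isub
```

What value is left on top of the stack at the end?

bipush -27  -27
bipush 4    -27 4
idiv        -6
bipush -3   -6 -3
idiv        2
bipush -2   2 -2
isub        4
bipush -1   4 -1
bipush 7    4 -1 7
iadd        4 6
iadd        10
bipush -29  10 -29
imul        -290
bipush -8   -290 -8
ineg        -290 8
isub        -298

-298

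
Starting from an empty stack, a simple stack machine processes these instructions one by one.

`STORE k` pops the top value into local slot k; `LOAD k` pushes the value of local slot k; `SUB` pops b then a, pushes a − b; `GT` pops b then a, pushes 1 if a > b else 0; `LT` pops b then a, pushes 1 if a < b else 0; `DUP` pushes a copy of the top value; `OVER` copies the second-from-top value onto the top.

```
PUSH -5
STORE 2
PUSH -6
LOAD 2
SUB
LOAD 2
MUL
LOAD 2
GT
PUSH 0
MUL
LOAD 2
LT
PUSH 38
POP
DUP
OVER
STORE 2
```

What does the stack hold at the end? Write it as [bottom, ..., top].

[0, 0]

PUSH -5 : [-5]
STORE 2 : []
PUSH -6 : [-6]
LOAD 2  : [-6, -5]
SUB     : [-1]
LOAD 2  : [-1, -5]
MUL     : [5]
LOAD 2  : [5, -5]
GT      : [1]
PUSH 0  : [1, 0]
MUL     : [0]
LOAD 2  : [0, -5]
LT      : [0]
PUSH 38 : [0, 38]
POP     : [0]
DUP     : [0, 0]
OVER    : [0, 0, 0]
STORE 2 : [0, 0]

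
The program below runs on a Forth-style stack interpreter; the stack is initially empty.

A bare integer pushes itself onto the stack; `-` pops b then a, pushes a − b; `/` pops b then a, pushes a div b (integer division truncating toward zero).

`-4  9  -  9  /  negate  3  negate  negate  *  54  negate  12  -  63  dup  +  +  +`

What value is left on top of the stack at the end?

63

-4      -4
9       -4 9
-       -13
9       -13 9
/       -1
negate  1
3       1 3
negate  1 -3
negate  1 3
*       3
54      3 54
negate  3 -54
12      3 -54 12
-       3 -66
63      3 -66 63
dup     3 -66 63 63
+       3 -66 126
+       3 60
+       63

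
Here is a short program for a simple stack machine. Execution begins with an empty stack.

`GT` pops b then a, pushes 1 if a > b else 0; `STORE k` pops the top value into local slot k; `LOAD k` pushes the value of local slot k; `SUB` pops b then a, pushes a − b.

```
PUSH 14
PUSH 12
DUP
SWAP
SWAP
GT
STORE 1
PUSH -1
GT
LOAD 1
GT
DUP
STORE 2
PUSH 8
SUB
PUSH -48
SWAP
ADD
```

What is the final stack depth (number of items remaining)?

PUSH 14   [14]
PUSH 12   [14, 12]
DUP       [14, 12, 12]
SWAP      [14, 12, 12]
SWAP      [14, 12, 12]
GT        [14, 0]
STORE 1   [14]
PUSH -1   [14, -1]
GT        [1]
LOAD 1    [1, 0]
GT        [1]
DUP       [1, 1]
STORE 2   [1]
PUSH 8    [1, 8]
SUB       [-7]
PUSH -48  [-7, -48]
SWAP      [-48, -7]
ADD       [-55]

1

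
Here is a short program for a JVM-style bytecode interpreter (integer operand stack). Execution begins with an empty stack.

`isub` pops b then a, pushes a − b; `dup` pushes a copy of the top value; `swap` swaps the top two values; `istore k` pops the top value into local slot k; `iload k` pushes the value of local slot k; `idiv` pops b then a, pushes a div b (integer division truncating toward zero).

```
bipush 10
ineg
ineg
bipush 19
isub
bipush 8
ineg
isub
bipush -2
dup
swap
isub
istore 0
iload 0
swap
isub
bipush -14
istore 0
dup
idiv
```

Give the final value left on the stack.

bipush 10  -> [10]
ineg       -> [-10]
ineg       -> [10]
bipush 19  -> [10, 19]
isub       -> [-9]
bipush 8   -> [-9, 8]
ineg       -> [-9, -8]
isub       -> [-1]
bipush -2  -> [-1, -2]
dup        -> [-1, -2, -2]
swap       -> [-1, -2, -2]
isub       -> [-1, 0]
istore 0   -> [-1]
iload 0    -> [-1, 0]
swap       -> [0, -1]
isub       -> [1]
bipush -14 -> [1, -14]
istore 0   -> [1]
dup        -> [1, 1]
idiv       -> [1]

1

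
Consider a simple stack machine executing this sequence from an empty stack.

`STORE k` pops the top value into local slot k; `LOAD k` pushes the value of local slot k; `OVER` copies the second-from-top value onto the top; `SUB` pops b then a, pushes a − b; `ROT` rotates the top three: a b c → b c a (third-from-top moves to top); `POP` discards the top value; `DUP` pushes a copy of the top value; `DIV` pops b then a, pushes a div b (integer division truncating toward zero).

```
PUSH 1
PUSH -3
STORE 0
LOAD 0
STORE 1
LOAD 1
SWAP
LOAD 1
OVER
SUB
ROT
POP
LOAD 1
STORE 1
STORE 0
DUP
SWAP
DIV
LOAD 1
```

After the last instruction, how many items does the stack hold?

2

PUSH 1  → [1]
PUSH -3 → [1, -3]
STORE 0 → [1]
LOAD 0  → [1, -3]
STORE 1 → [1]
LOAD 1  → [1, -3]
SWAP    → [-3, 1]
LOAD 1  → [-3, 1, -3]
OVER    → [-3, 1, -3, 1]
SUB     → [-3, 1, -4]
ROT     → [1, -4, -3]
POP     → [1, -4]
LOAD 1  → [1, -4, -3]
STORE 1 → [1, -4]
STORE 0 → [1]
DUP     → [1, 1]
SWAP    → [1, 1]
DIV     → [1]
LOAD 1  → [1, -3]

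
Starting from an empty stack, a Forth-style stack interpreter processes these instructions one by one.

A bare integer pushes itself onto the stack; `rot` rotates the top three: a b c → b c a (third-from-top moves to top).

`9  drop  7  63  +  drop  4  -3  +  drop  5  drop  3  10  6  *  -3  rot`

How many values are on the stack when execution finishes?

3

9    -> 9
drop -> (empty)
7    -> 7
63   -> 7 63
+    -> 70
drop -> (empty)
4    -> 4
-3   -> 4 -3
+    -> 1
drop -> (empty)
5    -> 5
drop -> (empty)
3    -> 3
10   -> 3 10
6    -> 3 10 6
*    -> 3 60
-3   -> 3 60 -3
rot  -> 60 -3 3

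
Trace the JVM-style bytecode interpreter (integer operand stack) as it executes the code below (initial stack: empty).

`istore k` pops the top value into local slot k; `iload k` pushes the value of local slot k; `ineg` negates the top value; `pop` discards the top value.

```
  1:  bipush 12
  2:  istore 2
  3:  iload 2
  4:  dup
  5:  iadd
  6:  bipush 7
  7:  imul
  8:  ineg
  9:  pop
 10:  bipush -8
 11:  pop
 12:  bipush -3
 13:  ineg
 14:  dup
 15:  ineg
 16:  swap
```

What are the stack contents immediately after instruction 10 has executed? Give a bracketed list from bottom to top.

bipush 12  [12]
istore 2   []
iload 2    [12]
dup        [12, 12]
iadd       [24]
bipush 7   [24, 7]
imul       [168]
ineg       [-168]
pop        []
bipush -8  [-8]

[-8]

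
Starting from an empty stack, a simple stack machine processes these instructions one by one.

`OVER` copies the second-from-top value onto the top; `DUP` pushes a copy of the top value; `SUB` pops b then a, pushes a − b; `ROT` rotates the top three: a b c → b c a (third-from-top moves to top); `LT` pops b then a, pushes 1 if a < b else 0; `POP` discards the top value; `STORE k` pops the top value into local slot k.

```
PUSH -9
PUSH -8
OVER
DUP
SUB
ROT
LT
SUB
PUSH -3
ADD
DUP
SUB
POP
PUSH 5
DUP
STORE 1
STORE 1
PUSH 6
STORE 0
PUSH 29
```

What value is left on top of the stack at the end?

PUSH -9 : -9
PUSH -8 : -9 -8
OVER    : -9 -8 -9
DUP     : -9 -8 -9 -9
SUB     : -9 -8 0
ROT     : -8 0 -9
LT      : -8 0
SUB     : -8
PUSH -3 : -8 -3
ADD     : -11
DUP     : -11 -11
SUB     : 0
POP     : (empty)
PUSH 5  : 5
DUP     : 5 5
STORE 1 : 5
STORE 1 : (empty)
PUSH 6  : 6
STORE 0 : (empty)
PUSH 29 : 29

29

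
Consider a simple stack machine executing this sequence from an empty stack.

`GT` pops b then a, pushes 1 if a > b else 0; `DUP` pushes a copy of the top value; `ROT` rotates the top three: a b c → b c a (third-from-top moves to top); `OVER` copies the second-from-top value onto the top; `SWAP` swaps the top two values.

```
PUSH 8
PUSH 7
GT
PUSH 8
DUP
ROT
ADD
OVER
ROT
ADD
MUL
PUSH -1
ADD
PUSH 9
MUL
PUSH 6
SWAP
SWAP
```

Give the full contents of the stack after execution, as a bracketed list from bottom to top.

[1287, 6]

PUSH 8  -> 8
PUSH 7  -> 8 7
GT      -> 1
PUSH 8  -> 1 8
DUP     -> 1 8 8
ROT     -> 8 8 1
ADD     -> 8 9
OVER    -> 8 9 8
ROT     -> 9 8 8
ADD     -> 9 16
MUL     -> 144
PUSH -1 -> 144 -1
ADD     -> 143
PUSH 9  -> 143 9
MUL     -> 1287
PUSH 6  -> 1287 6
SWAP    -> 6 1287
SWAP    -> 1287 6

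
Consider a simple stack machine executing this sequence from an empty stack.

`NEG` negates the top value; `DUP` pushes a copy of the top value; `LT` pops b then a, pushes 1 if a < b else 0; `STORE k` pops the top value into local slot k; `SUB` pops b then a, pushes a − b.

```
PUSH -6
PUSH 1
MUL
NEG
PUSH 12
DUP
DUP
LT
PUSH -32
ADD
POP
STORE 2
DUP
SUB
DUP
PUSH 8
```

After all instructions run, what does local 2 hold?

12

PUSH -6  : [-6]
PUSH 1   : [-6, 1]
MUL      : [-6]
NEG      : [6]
PUSH 12  : [6, 12]
DUP      : [6, 12, 12]
DUP      : [6, 12, 12, 12]
LT       : [6, 12, 0]
PUSH -32 : [6, 12, 0, -32]
ADD      : [6, 12, -32]
POP      : [6, 12]
STORE 2  : [6]
DUP      : [6, 6]
SUB      : [0]
DUP      : [0, 0]
PUSH 8   : [0, 0, 8]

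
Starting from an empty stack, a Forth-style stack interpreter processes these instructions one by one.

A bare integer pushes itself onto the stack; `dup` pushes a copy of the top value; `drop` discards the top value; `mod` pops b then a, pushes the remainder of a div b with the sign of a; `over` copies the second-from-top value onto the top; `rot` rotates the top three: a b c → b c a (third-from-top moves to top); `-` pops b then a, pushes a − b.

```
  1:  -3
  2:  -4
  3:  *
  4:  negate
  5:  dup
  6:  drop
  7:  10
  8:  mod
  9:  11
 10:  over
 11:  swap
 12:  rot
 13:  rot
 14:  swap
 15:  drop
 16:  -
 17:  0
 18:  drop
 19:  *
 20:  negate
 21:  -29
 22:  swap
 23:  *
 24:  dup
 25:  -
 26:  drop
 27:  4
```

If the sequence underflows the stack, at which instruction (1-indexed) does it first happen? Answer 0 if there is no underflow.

19

-3     : -3
-4     : -3 -4
*      : 12
negate : -12
dup    : -12 -12
drop   : -12
10     : -12 10
mod    : -2
11     : -2 11
over   : -2 11 -2
swap   : -2 -2 11
rot    : -2 11 -2
rot    : 11 -2 -2
swap   : 11 -2 -2
drop   : 11 -2
-      : 13
0      : 13 0
drop   : 13
*  — needs 2 operands, stack has 1 → underflow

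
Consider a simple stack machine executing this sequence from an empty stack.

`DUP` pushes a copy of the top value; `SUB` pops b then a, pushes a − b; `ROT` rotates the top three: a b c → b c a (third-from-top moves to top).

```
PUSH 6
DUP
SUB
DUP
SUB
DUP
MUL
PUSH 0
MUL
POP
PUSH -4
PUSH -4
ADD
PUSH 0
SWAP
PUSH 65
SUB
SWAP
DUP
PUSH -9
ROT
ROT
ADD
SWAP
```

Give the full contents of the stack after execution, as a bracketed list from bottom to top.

PUSH 6   [6]
DUP      [6, 6]
SUB      [0]
DUP      [0, 0]
SUB      [0]
DUP      [0, 0]
MUL      [0]
PUSH 0   [0, 0]
MUL      [0]
POP      []
PUSH -4  [-4]
PUSH -4  [-4, -4]
ADD      [-8]
PUSH 0   [-8, 0]
SWAP     [0, -8]
PUSH 65  [0, -8, 65]
SUB      [0, -73]
SWAP     [-73, 0]
DUP      [-73, 0, 0]
PUSH -9  [-73, 0, 0, -9]
ROT      [-73, 0, -9, 0]
ROT      [-73, -9, 0, 0]
ADD      [-73, -9, 0]
SWAP     [-73, 0, -9]

[-73, 0, -9]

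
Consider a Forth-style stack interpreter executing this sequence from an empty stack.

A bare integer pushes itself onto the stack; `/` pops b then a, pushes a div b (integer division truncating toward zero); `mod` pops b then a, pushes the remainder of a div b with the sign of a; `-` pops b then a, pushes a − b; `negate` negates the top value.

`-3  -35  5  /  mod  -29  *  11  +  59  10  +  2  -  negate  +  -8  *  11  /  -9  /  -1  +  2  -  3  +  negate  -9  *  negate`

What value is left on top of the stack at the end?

-3     -> -3
-35    -> -3 -35
5      -> -3 -35 5
/      -> -3 -7
mod    -> -3
-29    -> -3 -29
*      -> 87
11     -> 87 11
+      -> 98
59     -> 98 59
10     -> 98 59 10
+      -> 98 69
2      -> 98 69 2
-      -> 98 67
negate -> 98 -67
+      -> 31
-8     -> 31 -8
*      -> -248
11     -> -248 11
/      -> -22
-9     -> -22 -9
/      -> 2
-1     -> 2 -1
+      -> 1
2      -> 1 2
-      -> -1
3      -> -1 3
+      -> 2
negate -> -2
-9     -> -2 -9
*      -> 18
negate -> -18

-18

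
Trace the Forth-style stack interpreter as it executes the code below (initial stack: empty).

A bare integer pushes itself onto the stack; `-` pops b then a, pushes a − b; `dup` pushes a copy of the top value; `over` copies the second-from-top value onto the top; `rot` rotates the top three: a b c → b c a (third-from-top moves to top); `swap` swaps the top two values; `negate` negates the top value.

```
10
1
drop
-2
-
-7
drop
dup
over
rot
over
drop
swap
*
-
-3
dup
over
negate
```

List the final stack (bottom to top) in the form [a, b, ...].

10     → [10]
1      → [10, 1]
drop   → [10]
-2     → [10, -2]
-      → [12]
-7     → [12, -7]
drop   → [12]
dup    → [12, 12]
over   → [12, 12, 12]
rot    → [12, 12, 12]
over   → [12, 12, 12, 12]
drop   → [12, 12, 12]
swap   → [12, 12, 12]
*      → [12, 144]
-      → [-132]
-3     → [-132, -3]
dup    → [-132, -3, -3]
over   → [-132, -3, -3, -3]
negate → [-132, -3, -3, 3]

[-132, -3, -3, 3]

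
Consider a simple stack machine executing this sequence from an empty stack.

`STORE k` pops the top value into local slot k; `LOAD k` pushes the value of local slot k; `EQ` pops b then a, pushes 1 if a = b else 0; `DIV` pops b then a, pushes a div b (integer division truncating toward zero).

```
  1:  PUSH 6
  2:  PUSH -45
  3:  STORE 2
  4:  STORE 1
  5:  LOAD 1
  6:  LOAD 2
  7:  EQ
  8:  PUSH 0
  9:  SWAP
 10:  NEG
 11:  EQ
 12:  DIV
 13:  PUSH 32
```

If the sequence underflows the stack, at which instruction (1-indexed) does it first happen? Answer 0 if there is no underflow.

12

PUSH 6    [6]
PUSH -45  [6, -45]
STORE 2   [6]
STORE 1   []
LOAD 1    [6]
LOAD 2    [6, -45]
EQ        [0]
PUSH 0    [0, 0]
SWAP      [0, 0]
NEG       [0, 0]
EQ        [1]
DIV  — needs 2 operands, stack has 1 → underflow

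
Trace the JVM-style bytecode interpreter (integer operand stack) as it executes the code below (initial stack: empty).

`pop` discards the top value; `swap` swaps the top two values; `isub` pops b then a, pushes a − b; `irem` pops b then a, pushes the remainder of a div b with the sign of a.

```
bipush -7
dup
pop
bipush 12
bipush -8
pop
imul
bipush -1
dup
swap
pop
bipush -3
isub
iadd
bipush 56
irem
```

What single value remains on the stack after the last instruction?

bipush -7 → [-7]
dup       → [-7, -7]
pop       → [-7]
bipush 12 → [-7, 12]
bipush -8 → [-7, 12, -8]
pop       → [-7, 12]
imul      → [-84]
bipush -1 → [-84, -1]
dup       → [-84, -1, -1]
swap      → [-84, -1, -1]
pop       → [-84, -1]
bipush -3 → [-84, -1, -3]
isub      → [-84, 2]
iadd      → [-82]
bipush 56 → [-82, 56]
irem      → [-26]

-26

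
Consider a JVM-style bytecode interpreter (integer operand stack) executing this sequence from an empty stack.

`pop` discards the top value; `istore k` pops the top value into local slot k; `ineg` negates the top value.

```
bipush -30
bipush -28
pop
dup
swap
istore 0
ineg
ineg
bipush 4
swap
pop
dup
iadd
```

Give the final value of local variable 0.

-30

bipush -30 -> [-30]
bipush -28 -> [-30, -28]
pop        -> [-30]
dup        -> [-30, -30]
swap       -> [-30, -30]
istore 0   -> [-30]
ineg       -> [30]
ineg       -> [-30]
bipush 4   -> [-30, 4]
swap       -> [4, -30]
pop        -> [4]
dup        -> [4, 4]
iadd       -> [8]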